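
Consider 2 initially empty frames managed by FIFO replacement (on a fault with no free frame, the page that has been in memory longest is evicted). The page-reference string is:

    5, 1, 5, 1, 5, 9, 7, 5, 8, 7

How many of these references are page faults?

7

5 → miss, frames [5]
1 → miss, frames [5, 1]
5 → hit
1 → hit
5 → hit
9 → miss, evict 5, frames [1, 9]
7 → miss, evict 1, frames [9, 7]
5 → miss, evict 9, frames [7, 5]
8 → miss, evict 7, frames [5, 8]
7 → miss, evict 5, frames [8, 7]
Page faults: 7.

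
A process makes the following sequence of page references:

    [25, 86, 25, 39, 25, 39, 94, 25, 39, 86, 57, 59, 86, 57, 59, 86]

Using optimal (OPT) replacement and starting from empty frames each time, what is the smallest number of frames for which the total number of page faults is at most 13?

f=1: 16 faults
f=2: 10 faults
f=3: 7 faults
f=4: 6 faults
f=5: 6 faults
f=6: 6 faults
Smallest f with faults ≤ 13 is 2.

2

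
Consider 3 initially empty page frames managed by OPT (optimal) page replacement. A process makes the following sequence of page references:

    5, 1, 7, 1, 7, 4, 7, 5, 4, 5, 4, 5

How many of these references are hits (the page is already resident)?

8

5 → fault, frames {5}
1 → fault, frames {5,1}
7 → fault, frames {5,1,7}
1 → hit
7 → hit
4 → fault, evict 1, frames {5,7,4}
7 → hit
5 → hit
4 → hit
5 → hit
4 → hit
5 → hit
Hits: 8.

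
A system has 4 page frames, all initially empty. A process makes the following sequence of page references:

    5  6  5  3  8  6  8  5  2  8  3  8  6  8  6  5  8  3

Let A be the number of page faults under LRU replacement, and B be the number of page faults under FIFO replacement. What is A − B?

Under LRU: F F . F F . . . F . F . F . . F . . → 8 faults.
Under FIFO: F F . F F . . . F . . . . . . F . . → 6 faults.
A − B = 8 − 6 = 2.

2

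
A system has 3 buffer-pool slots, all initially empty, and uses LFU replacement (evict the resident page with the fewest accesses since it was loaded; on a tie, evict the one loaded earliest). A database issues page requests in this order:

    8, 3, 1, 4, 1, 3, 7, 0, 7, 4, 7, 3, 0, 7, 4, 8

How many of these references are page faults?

8 -> fault, frames {8}
3 -> fault, frames {8,3}
1 -> fault, frames {8,3,1}
4 -> fault, evict 8, frames {3,1,4}
1 -> hit
3 -> hit
7 -> fault, evict 4, frames {3,1,7}
0 -> fault, evict 7, frames {3,1,0}
7 -> fault, evict 0, frames {3,1,7}
4 -> fault, evict 7, frames {3,1,4}
7 -> fault, evict 4, frames {3,1,7}
3 -> hit
0 -> fault, evict 7, frames {3,1,0}
7 -> fault, evict 0, frames {3,1,7}
4 -> fault, evict 7, frames {3,1,4}
8 -> fault, evict 4, frames {3,1,8}
Page faults: 13.

13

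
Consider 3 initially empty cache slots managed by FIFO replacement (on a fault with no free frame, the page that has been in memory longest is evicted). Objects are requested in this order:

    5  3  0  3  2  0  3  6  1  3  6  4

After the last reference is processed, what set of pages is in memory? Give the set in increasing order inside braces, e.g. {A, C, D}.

5: miss, frames [5]
3: miss, frames [5, 3]
0: miss, frames [5, 3, 0]
3: hit
2: miss, evict 5, frames [3, 0, 2]
0: hit
3: hit
6: miss, evict 3, frames [0, 2, 6]
1: miss, evict 0, frames [2, 6, 1]
3: miss, evict 2, frames [6, 1, 3]
6: hit
4: miss, evict 6, frames [1, 3, 4]

{1, 3, 4}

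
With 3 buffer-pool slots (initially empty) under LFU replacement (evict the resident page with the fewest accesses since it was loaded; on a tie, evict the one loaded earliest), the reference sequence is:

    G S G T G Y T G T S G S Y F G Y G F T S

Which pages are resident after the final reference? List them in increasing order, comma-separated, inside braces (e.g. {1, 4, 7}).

{G, S, T}

G -> miss, frames (G)
S -> miss, frames (G S)
G -> hit
T -> miss, frames (G S T)
G -> hit
Y -> miss, evict S, frames (G T Y)
T -> hit
G -> hit
T -> hit
S -> miss, evict Y, frames (G T S)
G -> hit
S -> hit
Y -> miss, evict S, frames (G T Y)
F -> miss, evict Y, frames (G T F)
G -> hit
Y -> miss, evict F, frames (G T Y)
G -> hit
F -> miss, evict Y, frames (G T F)
T -> hit
S -> miss, evict F, frames (G T S)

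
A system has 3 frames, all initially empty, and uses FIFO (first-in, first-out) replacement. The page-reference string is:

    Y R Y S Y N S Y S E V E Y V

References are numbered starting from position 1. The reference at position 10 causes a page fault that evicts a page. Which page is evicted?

S

pos 1: Y: fault, frames {Y}
pos 2: R: fault, frames {Y,R}
pos 3: Y: hit
pos 4: S: fault, frames {Y,R,S}
pos 5: Y: hit
pos 6: N: fault, evict Y, frames {R,S,N}
pos 7: S: hit
pos 8: Y: fault, evict R, frames {S,N,Y}
pos 9: S: hit
pos 10: E: fault, evict S, frames {N,Y,E}
At position 10, page S is evicted.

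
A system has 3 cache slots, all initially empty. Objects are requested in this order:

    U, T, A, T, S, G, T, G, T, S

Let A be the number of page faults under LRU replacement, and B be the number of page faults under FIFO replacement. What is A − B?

Under LRU: F F F . F F . . . . → 5 faults.
Under FIFO: F F F . F F F . . . → 6 faults.
A − B = 5 − 6 = -1.

-1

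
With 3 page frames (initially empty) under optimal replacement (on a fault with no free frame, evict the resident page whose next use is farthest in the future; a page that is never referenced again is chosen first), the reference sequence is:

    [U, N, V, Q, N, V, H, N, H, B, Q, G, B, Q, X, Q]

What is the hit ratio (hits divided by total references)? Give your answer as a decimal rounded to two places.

0.50

U: miss, frames [U]
N: miss, frames [U, N]
V: miss, frames [U, N, V]
Q: miss, evict U, frames [N, V, Q]
N: hit
V: hit
H: miss, evict V, frames [N, Q, H]
N: hit
H: hit
B: miss, evict H, frames [N, Q, B]
Q: hit
G: miss, evict N, frames [Q, B, G]
B: hit
Q: hit
X: miss, evict G, frames [Q, B, X]
Q: hit
Hits: 8 of 16 references → 8/16 = 0.5000.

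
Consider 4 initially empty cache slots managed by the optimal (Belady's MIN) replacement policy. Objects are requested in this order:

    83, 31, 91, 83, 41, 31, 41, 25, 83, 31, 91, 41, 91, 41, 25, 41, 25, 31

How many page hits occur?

83 → fault, frames [83]
31 → fault, frames [83, 31]
91 → fault, frames [83, 31, 91]
83 → hit
41 → fault, frames [83, 31, 91, 41]
31 → hit
41 → hit
25 → fault, evict 41, frames [83, 31, 91, 25]
83 → hit
31 → hit
91 → hit
41 → fault, evict 83, frames [31, 91, 25, 41]
91 → hit
41 → hit
25 → hit
41 → hit
25 → hit
31 → hit
Hits: 12.

12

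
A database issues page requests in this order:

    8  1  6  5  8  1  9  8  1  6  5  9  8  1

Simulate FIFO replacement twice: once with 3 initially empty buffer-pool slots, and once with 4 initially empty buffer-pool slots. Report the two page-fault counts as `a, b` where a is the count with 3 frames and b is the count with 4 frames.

3 frames: F F F F F F F . . F F . F F → 11 faults.
4 frames: F F F F . . F F F F F F F F → 12 faults.
12 > 11: adding a frame increased faults — Belady's anomaly.

11, 12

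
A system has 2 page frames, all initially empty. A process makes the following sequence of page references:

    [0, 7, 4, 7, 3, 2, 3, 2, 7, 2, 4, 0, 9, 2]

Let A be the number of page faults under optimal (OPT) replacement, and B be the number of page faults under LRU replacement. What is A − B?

Under OPT: F F F . F F . . F . F F F . → 9 faults.
Under LRU: F F F . F F . . F . F F F F → 10 faults.
A − B = 9 − 10 = -1.

-1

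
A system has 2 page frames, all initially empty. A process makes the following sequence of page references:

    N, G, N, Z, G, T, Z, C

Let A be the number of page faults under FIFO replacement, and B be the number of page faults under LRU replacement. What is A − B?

Under FIFO: F F . F . F . F → 5 faults.
Under LRU: F F . F F F F F → 7 faults.
A − B = 5 − 7 = -2.

-2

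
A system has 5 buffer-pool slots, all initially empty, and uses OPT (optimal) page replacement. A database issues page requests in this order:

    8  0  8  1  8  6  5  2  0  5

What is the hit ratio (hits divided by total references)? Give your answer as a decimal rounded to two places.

0.40

8 -> fault, frames {8}
0 -> fault, frames {8,0}
8 -> hit
1 -> fault, frames {8,0,1}
8 -> hit
6 -> fault, frames {8,0,1,6}
5 -> fault, frames {8,0,1,6,5}
2 -> fault, evict 6, frames {8,0,1,5,2}
0 -> hit
5 -> hit
Hits: 4 of 10 references → 4/10 = 0.4000.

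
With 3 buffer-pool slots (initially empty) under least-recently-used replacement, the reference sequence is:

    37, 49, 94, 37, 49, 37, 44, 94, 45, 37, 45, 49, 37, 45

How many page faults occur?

8

37 -> fault, frames (37)
49 -> fault, frames (37 49)
94 -> fault, frames (37 49 94)
37 -> hit
49 -> hit
37 -> hit
44 -> fault, evict 94, frames (49 37 44)
94 -> fault, evict 49, frames (37 44 94)
45 -> fault, evict 37, frames (44 94 45)
37 -> fault, evict 44, frames (94 45 37)
45 -> hit
49 -> fault, evict 94, frames (37 45 49)
37 -> hit
45 -> hit
Page faults: 8.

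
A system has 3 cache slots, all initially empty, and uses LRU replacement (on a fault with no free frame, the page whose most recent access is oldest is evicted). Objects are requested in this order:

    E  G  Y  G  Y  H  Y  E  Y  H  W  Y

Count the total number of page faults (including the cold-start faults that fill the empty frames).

E: miss, frames (E)
G: miss, frames (E G)
Y: miss, frames (E G Y)
G: hit
Y: hit
H: miss, evict E, frames (G Y H)
Y: hit
E: miss, evict G, frames (H Y E)
Y: hit
H: hit
W: miss, evict E, frames (Y H W)
Y: hit
Page faults: 6.

6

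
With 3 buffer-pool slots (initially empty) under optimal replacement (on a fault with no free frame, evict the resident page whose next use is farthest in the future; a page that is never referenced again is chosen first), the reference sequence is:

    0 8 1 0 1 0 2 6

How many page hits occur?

0 → miss, frames (0)
8 → miss, frames (0 8)
1 → miss, frames (0 8 1)
0 → hit
1 → hit
0 → hit
2 → miss, evict 1, frames (0 8 2)
6 → miss, evict 2, frames (0 8 6)
Hits: 3.

3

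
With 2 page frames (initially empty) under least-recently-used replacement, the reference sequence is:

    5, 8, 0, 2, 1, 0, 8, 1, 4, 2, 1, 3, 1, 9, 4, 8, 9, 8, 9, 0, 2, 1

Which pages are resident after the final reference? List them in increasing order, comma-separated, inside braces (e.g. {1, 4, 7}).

5 -> miss, frames (5)
8 -> miss, frames (5 8)
0 -> miss, evict 5, frames (8 0)
2 -> miss, evict 8, frames (0 2)
1 -> miss, evict 0, frames (2 1)
0 -> miss, evict 2, frames (1 0)
8 -> miss, evict 1, frames (0 8)
1 -> miss, evict 0, frames (8 1)
4 -> miss, evict 8, frames (1 4)
2 -> miss, evict 1, frames (4 2)
1 -> miss, evict 4, frames (2 1)
3 -> miss, evict 2, frames (1 3)
1 -> hit
9 -> miss, evict 3, frames (1 9)
4 -> miss, evict 1, frames (9 4)
8 -> miss, evict 9, frames (4 8)
9 -> miss, evict 4, frames (8 9)
8 -> hit
9 -> hit
0 -> miss, evict 8, frames (9 0)
2 -> miss, evict 9, frames (0 2)
1 -> miss, evict 0, frames (2 1)

{1, 2}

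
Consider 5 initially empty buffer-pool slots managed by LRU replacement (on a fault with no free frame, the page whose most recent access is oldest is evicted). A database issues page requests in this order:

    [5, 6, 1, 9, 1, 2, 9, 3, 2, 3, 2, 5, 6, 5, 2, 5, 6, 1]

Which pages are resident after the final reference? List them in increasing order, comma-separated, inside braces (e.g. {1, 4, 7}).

5: miss, frames {5}
6: miss, frames {5,6}
1: miss, frames {5,6,1}
9: miss, frames {5,6,1,9}
1: hit
2: miss, frames {5,6,9,1,2}
9: hit
3: miss, evict 5, frames {6,1,2,9,3}
2: hit
3: hit
2: hit
5: miss, evict 6, frames {1,9,3,2,5}
6: miss, evict 1, frames {9,3,2,5,6}
5: hit
2: hit
5: hit
6: hit
1: miss, evict 9, frames {3,2,5,6,1}

{1, 2, 3, 5, 6}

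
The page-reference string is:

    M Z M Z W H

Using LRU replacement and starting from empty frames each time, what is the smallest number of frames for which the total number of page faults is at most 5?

f=1: 6 faults
f=2: 4 faults
f=3: 4 faults
f=4: 4 faults
Smallest f with faults ≤ 5 is 2.

2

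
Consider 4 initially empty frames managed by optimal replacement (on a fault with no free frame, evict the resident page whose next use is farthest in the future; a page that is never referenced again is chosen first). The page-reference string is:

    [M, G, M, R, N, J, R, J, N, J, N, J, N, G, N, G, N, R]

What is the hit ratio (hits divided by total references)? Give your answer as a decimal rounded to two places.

M → fault, frames (M)
G → fault, frames (M G)
M → hit
R → fault, frames (M G R)
N → fault, frames (M G R N)
J → fault, evict M, frames (G R N J)
R → hit
J → hit
N → hit
J → hit
N → hit
J → hit
N → hit
G → hit
N → hit
G → hit
N → hit
R → hit
Hits: 13 of 18 references → 13/18 = 0.7222.

0.72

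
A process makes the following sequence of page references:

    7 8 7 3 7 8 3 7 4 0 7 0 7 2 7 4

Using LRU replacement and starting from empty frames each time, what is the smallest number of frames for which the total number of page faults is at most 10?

3

f=1: 16 faults
f=2: 11 faults
f=3: 7 faults
f=4: 6 faults
f=5: 6 faults
f=6: 6 faults
Smallest f with faults ≤ 10 is 3.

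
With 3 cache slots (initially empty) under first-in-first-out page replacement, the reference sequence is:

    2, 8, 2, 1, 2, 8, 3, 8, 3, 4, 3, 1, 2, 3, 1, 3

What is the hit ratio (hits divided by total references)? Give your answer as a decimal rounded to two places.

0.50

2: fault, frames [2]
8: fault, frames [2, 8]
2: hit
1: fault, frames [2, 8, 1]
2: hit
8: hit
3: fault, evict 2, frames [8, 1, 3]
8: hit
3: hit
4: fault, evict 8, frames [1, 3, 4]
3: hit
1: hit
2: fault, evict 1, frames [3, 4, 2]
3: hit
1: fault, evict 3, frames [4, 2, 1]
3: fault, evict 4, frames [2, 1, 3]
Hits: 8 of 16 references → 8/16 = 0.5000.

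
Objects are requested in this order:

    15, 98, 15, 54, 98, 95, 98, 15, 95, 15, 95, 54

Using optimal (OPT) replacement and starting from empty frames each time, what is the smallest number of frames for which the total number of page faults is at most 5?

3

f=1: 12 faults
f=2: 6 faults
f=3: 5 faults
f=4: 4 faults
Smallest f with faults ≤ 5 is 3.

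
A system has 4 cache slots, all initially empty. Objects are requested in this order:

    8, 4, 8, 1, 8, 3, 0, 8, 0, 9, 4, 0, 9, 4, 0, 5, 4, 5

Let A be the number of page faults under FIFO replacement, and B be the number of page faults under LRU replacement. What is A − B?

Under FIFO: F F . F . F F F . F F . . . . F . . → 9 faults.
Under LRU: F F . F . F F . . F F . . . . F . . → 8 faults.
A − B = 9 − 8 = 1.

1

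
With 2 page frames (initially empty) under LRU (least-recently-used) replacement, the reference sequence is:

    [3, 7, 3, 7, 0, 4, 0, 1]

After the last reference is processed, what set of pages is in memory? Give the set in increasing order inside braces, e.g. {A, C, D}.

3 → miss, frames (3)
7 → miss, frames (3 7)
3 → hit
7 → hit
0 → miss, evict 3, frames (7 0)
4 → miss, evict 7, frames (0 4)
0 → hit
1 → miss, evict 4, frames (0 1)

{0, 1}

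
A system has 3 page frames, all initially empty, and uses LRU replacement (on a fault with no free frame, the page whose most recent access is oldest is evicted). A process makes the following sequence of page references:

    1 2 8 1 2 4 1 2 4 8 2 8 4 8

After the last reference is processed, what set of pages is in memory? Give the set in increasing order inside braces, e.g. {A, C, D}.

1 → fault, frames [1]
2 → fault, frames [1, 2]
8 → fault, frames [1, 2, 8]
1 → hit
2 → hit
4 → fault, evict 8, frames [1, 2, 4]
1 → hit
2 → hit
4 → hit
8 → fault, evict 1, frames [2, 4, 8]
2 → hit
8 → hit
4 → hit
8 → hit

{2, 4, 8}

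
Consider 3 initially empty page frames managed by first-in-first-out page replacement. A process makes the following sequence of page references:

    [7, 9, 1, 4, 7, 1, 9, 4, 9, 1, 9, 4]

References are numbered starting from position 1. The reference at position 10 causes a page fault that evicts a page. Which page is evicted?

4

pos 1: 7 -> fault, frames {7}
pos 2: 9 -> fault, frames {7,9}
pos 3: 1 -> fault, frames {7,9,1}
pos 4: 4 -> fault, evict 7, frames {9,1,4}
pos 5: 7 -> fault, evict 9, frames {1,4,7}
pos 6: 1 -> hit
pos 7: 9 -> fault, evict 1, frames {4,7,9}
pos 8: 4 -> hit
pos 9: 9 -> hit
pos 10: 1 -> fault, evict 4, frames {7,9,1}
At position 10, page 4 is evicted.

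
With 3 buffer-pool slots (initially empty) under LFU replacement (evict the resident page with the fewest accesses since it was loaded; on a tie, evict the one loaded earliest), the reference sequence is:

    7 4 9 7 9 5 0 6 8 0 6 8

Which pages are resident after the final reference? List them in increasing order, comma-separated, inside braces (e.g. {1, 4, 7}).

7 -> miss, frames [7]
4 -> miss, frames [7, 4]
9 -> miss, frames [7, 4, 9]
7 -> hit
9 -> hit
5 -> miss, evict 4, frames [7, 9, 5]
0 -> miss, evict 5, frames [7, 9, 0]
6 -> miss, evict 0, frames [7, 9, 6]
8 -> miss, evict 6, frames [7, 9, 8]
0 -> miss, evict 8, frames [7, 9, 0]
6 -> miss, evict 0, frames [7, 9, 6]
8 -> miss, evict 6, frames [7, 9, 8]

{7, 8, 9}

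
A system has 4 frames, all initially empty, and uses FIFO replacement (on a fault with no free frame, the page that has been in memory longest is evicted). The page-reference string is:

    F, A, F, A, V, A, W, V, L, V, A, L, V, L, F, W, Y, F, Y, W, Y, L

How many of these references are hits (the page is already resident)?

F → fault, frames {F}
A → fault, frames {F,A}
F → hit
A → hit
V → fault, frames {F,A,V}
A → hit
W → fault, frames {F,A,V,W}
V → hit
L → fault, evict F, frames {A,V,W,L}
V → hit
A → hit
L → hit
V → hit
L → hit
F → fault, evict A, frames {V,W,L,F}
W → hit
Y → fault, evict V, frames {W,L,F,Y}
F → hit
Y → hit
W → hit
Y → hit
L → hit
Hits: 15.

15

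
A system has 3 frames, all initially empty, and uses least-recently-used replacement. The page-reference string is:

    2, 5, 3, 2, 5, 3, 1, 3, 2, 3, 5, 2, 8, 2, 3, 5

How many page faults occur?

9

2: fault, frames [2]
5: fault, frames [2, 5]
3: fault, frames [2, 5, 3]
2: hit
5: hit
3: hit
1: fault, evict 2, frames [5, 3, 1]
3: hit
2: fault, evict 5, frames [1, 3, 2]
3: hit
5: fault, evict 1, frames [2, 3, 5]
2: hit
8: fault, evict 3, frames [5, 2, 8]
2: hit
3: fault, evict 5, frames [8, 2, 3]
5: fault, evict 8, frames [2, 3, 5]
Page faults: 9.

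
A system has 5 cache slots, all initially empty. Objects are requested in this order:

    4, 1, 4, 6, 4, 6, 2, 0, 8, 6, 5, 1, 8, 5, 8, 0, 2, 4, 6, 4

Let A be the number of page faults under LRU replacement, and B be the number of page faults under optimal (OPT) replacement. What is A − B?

Under LRU: F F . F . . F F F . F F . . . . F F F . → 11 faults.
Under OPT: F F . F . . F F F . F . . . . . . F F . → 9 faults.
A − B = 11 − 9 = 2.

2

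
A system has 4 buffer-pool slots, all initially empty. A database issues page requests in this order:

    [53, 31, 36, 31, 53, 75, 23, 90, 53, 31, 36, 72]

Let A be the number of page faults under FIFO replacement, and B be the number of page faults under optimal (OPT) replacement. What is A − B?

Under FIFO: F F F . . F F F F F F F → 10 faults.
Under OPT: F F F . . F F F . . . F → 7 faults.
A − B = 10 − 7 = 3.

3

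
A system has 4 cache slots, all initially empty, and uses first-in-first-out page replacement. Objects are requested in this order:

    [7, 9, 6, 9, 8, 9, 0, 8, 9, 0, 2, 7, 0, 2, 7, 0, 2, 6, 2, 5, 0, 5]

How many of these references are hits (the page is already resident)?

7 -> fault, frames [7]
9 -> fault, frames [7, 9]
6 -> fault, frames [7, 9, 6]
9 -> hit
8 -> fault, frames [7, 9, 6, 8]
9 -> hit
0 -> fault, evict 7, frames [9, 6, 8, 0]
8 -> hit
9 -> hit
0 -> hit
2 -> fault, evict 9, frames [6, 8, 0, 2]
7 -> fault, evict 6, frames [8, 0, 2, 7]
0 -> hit
2 -> hit
7 -> hit
0 -> hit
2 -> hit
6 -> fault, evict 8, frames [0, 2, 7, 6]
2 -> hit
5 -> fault, evict 0, frames [2, 7, 6, 5]
0 -> fault, evict 2, frames [7, 6, 5, 0]
5 -> hit
Hits: 12.

12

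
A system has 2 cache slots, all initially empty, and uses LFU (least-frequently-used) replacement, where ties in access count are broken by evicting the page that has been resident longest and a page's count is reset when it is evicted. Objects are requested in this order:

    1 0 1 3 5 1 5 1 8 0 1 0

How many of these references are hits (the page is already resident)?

6

1: fault, frames (1)
0: fault, frames (1 0)
1: hit
3: fault, evict 0, frames (1 3)
5: fault, evict 3, frames (1 5)
1: hit
5: hit
1: hit
8: fault, evict 5, frames (1 8)
0: fault, evict 8, frames (1 0)
1: hit
0: hit
Hits: 6.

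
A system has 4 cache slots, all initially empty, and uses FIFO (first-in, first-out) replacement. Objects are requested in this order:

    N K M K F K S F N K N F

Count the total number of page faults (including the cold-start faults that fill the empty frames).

N → miss, frames (N)
K → miss, frames (N K)
M → miss, frames (N K M)
K → hit
F → miss, frames (N K M F)
K → hit
S → miss, evict N, frames (K M F S)
F → hit
N → miss, evict K, frames (M F S N)
K → miss, evict M, frames (F S N K)
N → hit
F → hit
Page faults: 7.

7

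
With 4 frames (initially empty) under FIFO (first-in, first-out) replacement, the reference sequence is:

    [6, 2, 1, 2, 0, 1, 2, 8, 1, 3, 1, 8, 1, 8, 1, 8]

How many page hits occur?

10

6: miss, frames (6)
2: miss, frames (6 2)
1: miss, frames (6 2 1)
2: hit
0: miss, frames (6 2 1 0)
1: hit
2: hit
8: miss, evict 6, frames (2 1 0 8)
1: hit
3: miss, evict 2, frames (1 0 8 3)
1: hit
8: hit
1: hit
8: hit
1: hit
8: hit
Hits: 10.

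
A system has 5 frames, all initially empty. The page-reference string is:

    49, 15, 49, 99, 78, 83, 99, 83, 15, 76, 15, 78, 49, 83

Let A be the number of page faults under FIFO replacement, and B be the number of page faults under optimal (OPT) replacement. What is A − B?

Under FIFO: F F . F F F . . . F . . F . → 7 faults.
Under OPT: F F . F F F . . . F . . . . → 6 faults.
A − B = 7 − 6 = 1.

1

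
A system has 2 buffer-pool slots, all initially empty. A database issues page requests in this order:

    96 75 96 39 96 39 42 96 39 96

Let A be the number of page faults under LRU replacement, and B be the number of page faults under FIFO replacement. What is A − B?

Under LRU: F F . F . . F F F . → 6 faults.
Under FIFO: F F . F F . F . F F → 7 faults.
A − B = 6 − 7 = -1.

-1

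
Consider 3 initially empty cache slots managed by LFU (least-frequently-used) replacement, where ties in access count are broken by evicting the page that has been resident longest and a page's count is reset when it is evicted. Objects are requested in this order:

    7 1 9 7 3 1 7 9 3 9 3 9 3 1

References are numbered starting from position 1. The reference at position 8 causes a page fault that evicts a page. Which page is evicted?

3

pos 1: 7 -> miss, frames {7}
pos 2: 1 -> miss, frames {7,1}
pos 3: 9 -> miss, frames {7,1,9}
pos 4: 7 -> hit
pos 5: 3 -> miss, evict 1, frames {7,9,3}
pos 6: 1 -> miss, evict 9, frames {7,3,1}
pos 7: 7 -> hit
pos 8: 9 -> miss, evict 3, frames {7,1,9}
At position 8, page 3 is evicted.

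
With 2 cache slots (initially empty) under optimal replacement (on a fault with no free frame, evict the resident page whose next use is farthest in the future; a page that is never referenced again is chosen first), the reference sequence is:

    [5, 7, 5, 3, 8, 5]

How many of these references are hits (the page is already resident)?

5: miss, frames (5)
7: miss, frames (5 7)
5: hit
3: miss, evict 7, frames (5 3)
8: miss, evict 3, frames (5 8)
5: hit
Hits: 2.

2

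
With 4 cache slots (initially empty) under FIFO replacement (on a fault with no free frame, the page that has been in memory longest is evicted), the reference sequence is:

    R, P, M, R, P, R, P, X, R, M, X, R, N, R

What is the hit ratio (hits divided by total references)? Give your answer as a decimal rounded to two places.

R -> miss, frames {R}
P -> miss, frames {R,P}
M -> miss, frames {R,P,M}
R -> hit
P -> hit
R -> hit
P -> hit
X -> miss, frames {R,P,M,X}
R -> hit
M -> hit
X -> hit
R -> hit
N -> miss, evict R, frames {P,M,X,N}
R -> miss, evict P, frames {M,X,N,R}
Hits: 8 of 14 references → 8/14 = 0.5714.

0.57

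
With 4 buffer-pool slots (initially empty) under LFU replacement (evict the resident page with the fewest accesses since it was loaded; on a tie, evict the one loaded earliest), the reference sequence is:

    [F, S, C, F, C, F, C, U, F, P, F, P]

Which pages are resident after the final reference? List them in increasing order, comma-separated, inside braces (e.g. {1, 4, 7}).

{C, F, P, U}

F → miss, frames [F]
S → miss, frames [F, S]
C → miss, frames [F, S, C]
F → hit
C → hit
F → hit
C → hit
U → miss, frames [F, S, C, U]
F → hit
P → miss, evict S, frames [F, C, U, P]
F → hit
P → hit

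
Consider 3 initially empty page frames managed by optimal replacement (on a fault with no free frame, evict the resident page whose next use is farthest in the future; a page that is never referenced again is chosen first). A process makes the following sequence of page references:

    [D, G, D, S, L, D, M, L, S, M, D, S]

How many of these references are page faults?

6

D -> miss, frames (D)
G -> miss, frames (D G)
D -> hit
S -> miss, frames (D G S)
L -> miss, evict G, frames (D S L)
D -> hit
M -> miss, evict D, frames (S L M)
L -> hit
S -> hit
M -> hit
D -> miss, evict M, frames (S L D)
S -> hit
Page faults: 6.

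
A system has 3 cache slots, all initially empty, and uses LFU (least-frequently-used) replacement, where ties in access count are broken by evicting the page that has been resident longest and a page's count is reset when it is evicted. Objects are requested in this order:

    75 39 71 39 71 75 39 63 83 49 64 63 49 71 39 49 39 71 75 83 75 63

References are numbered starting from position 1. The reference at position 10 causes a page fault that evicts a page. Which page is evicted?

pos 1: 75 → fault, frames {75}
pos 2: 39 → fault, frames {75,39}
pos 3: 71 → fault, frames {75,39,71}
pos 4: 39 → hit
pos 5: 71 → hit
pos 6: 75 → hit
pos 7: 39 → hit
pos 8: 63 → fault, evict 75, frames {39,71,63}
pos 9: 83 → fault, evict 63, frames {39,71,83}
pos 10: 49 → fault, evict 83, frames {39,71,49}
At position 10, page 83 is evicted.

83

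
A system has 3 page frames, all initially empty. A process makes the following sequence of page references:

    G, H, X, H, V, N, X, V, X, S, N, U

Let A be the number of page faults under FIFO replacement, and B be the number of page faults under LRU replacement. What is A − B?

Under FIFO: F F F . F F . . . F . F → 7 faults.
Under LRU: F F F . F F F . . F F F → 9 faults.
A − B = 7 − 9 = -2.

-2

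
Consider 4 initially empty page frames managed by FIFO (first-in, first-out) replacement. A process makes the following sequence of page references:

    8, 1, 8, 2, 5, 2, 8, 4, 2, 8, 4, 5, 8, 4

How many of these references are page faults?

8 -> fault, frames [8]
1 -> fault, frames [8, 1]
8 -> hit
2 -> fault, frames [8, 1, 2]
5 -> fault, frames [8, 1, 2, 5]
2 -> hit
8 -> hit
4 -> fault, evict 8, frames [1, 2, 5, 4]
2 -> hit
8 -> fault, evict 1, frames [2, 5, 4, 8]
4 -> hit
5 -> hit
8 -> hit
4 -> hit
Page faults: 6.

6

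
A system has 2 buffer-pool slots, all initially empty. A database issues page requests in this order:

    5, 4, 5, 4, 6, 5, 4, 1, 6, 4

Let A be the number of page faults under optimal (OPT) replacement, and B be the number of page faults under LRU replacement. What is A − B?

Under OPT: F F . . F . F F . F → 6 faults.
Under LRU: F F . . F F F F F F → 8 faults.
A − B = 6 − 8 = -2.

-2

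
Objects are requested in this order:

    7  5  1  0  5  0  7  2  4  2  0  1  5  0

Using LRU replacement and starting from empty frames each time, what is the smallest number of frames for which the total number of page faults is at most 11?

3

f=1: 14 faults
f=2: 12 faults
f=3: 10 faults
f=4: 8 faults
f=5: 8 faults
f=6: 6 faults
Smallest f with faults ≤ 11 is 3.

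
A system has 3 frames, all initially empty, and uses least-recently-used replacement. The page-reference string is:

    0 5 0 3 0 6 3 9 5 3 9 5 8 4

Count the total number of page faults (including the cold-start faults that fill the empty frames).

0 -> miss, frames {0}
5 -> miss, frames {0,5}
0 -> hit
3 -> miss, frames {5,0,3}
0 -> hit
6 -> miss, evict 5, frames {3,0,6}
3 -> hit
9 -> miss, evict 0, frames {6,3,9}
5 -> miss, evict 6, frames {3,9,5}
3 -> hit
9 -> hit
5 -> hit
8 -> miss, evict 3, frames {9,5,8}
4 -> miss, evict 9, frames {5,8,4}
Page faults: 8.

8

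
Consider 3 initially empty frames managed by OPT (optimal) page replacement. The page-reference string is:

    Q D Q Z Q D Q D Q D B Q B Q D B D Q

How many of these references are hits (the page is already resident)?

Q -> fault, frames [Q]
D -> fault, frames [Q, D]
Q -> hit
Z -> fault, frames [Q, D, Z]
Q -> hit
D -> hit
Q -> hit
D -> hit
Q -> hit
D -> hit
B -> fault, evict Z, frames [Q, D, B]
Q -> hit
B -> hit
Q -> hit
D -> hit
B -> hit
D -> hit
Q -> hit
Hits: 14.

14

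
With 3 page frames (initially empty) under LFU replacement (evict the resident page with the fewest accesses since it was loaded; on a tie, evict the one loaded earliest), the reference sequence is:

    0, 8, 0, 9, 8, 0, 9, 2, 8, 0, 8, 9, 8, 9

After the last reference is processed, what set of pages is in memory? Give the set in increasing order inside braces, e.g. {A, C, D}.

0: miss, frames {0}
8: miss, frames {0,8}
0: hit
9: miss, frames {0,8,9}
8: hit
0: hit
9: hit
2: miss, evict 8, frames {0,9,2}
8: miss, evict 2, frames {0,9,8}
0: hit
8: hit
9: hit
8: hit
9: hit

{0, 8, 9}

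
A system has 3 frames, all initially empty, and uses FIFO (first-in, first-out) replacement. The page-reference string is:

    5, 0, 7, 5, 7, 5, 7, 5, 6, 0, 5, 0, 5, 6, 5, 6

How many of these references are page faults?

5 → miss, frames (5)
0 → miss, frames (5 0)
7 → miss, frames (5 0 7)
5 → hit
7 → hit
5 → hit
7 → hit
5 → hit
6 → miss, evict 5, frames (0 7 6)
0 → hit
5 → miss, evict 0, frames (7 6 5)
0 → miss, evict 7, frames (6 5 0)
5 → hit
6 → hit
5 → hit
6 → hit
Page faults: 6.

6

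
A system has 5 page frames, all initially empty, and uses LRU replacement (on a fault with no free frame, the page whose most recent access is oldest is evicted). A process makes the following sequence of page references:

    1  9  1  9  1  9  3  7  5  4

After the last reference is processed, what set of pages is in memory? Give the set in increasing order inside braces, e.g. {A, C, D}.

{3, 4, 5, 7, 9}

1 → fault, frames {1}
9 → fault, frames {1,9}
1 → hit
9 → hit
1 → hit
9 → hit
3 → fault, frames {1,9,3}
7 → fault, frames {1,9,3,7}
5 → fault, frames {1,9,3,7,5}
4 → fault, evict 1, frames {9,3,7,5,4}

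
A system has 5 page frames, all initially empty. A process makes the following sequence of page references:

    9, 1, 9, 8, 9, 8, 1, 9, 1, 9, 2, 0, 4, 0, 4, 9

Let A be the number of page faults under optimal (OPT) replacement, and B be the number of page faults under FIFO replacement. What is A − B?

Under OPT: F F . F . . . . . . F F F . . . → 6 faults.
Under FIFO: F F . F . . . . . . F F F . . F → 7 faults.
A − B = 6 − 7 = -1.

-1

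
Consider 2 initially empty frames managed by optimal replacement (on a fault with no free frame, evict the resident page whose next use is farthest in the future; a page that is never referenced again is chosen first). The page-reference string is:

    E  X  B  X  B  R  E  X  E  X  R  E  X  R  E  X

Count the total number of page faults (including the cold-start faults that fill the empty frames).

E -> fault, frames (E)
X -> fault, frames (E X)
B -> fault, evict E, frames (X B)
X -> hit
B -> hit
R -> fault, evict B, frames (X R)
E -> fault, evict R, frames (X E)
X -> hit
E -> hit
X -> hit
R -> fault, evict X, frames (E R)
E -> hit
X -> fault, evict E, frames (R X)
R -> hit
E -> fault, evict R, frames (X E)
X -> hit
Page faults: 8.

8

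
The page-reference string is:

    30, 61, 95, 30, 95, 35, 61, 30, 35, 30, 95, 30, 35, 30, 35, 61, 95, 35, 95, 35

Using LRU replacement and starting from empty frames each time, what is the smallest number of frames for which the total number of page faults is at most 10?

f=1: 20 faults
f=2: 13 faults
f=3: 9 faults
f=4: 4 faults
Smallest f with faults ≤ 10 is 3.

3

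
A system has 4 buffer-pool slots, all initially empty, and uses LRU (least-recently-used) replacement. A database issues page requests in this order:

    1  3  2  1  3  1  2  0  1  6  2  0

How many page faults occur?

5

1: miss, frames {1}
3: miss, frames {1,3}
2: miss, frames {1,3,2}
1: hit
3: hit
1: hit
2: hit
0: miss, frames {3,1,2,0}
1: hit
6: miss, evict 3, frames {2,0,1,6}
2: hit
0: hit
Page faults: 5.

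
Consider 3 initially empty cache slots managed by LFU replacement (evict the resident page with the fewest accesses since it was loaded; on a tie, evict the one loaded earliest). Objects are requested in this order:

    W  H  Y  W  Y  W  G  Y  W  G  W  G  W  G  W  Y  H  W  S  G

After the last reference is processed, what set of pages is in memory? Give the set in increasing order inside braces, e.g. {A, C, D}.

{G, S, W}

W -> miss, frames {W}
H -> miss, frames {W,H}
Y -> miss, frames {W,H,Y}
W -> hit
Y -> hit
W -> hit
G -> miss, evict H, frames {W,Y,G}
Y -> hit
W -> hit
G -> hit
W -> hit
G -> hit
W -> hit
G -> hit
W -> hit
Y -> hit
H -> miss, evict Y, frames {W,G,H}
W -> hit
S -> miss, evict H, frames {W,G,S}
G -> hit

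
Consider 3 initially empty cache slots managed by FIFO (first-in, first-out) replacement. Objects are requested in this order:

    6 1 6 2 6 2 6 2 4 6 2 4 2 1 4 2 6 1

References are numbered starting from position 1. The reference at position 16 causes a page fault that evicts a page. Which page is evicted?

4

pos 1: 6 -> fault, frames [6]
pos 2: 1 -> fault, frames [6, 1]
pos 3: 6 -> hit
pos 4: 2 -> fault, frames [6, 1, 2]
pos 5: 6 -> hit
pos 6: 2 -> hit
pos 7: 6 -> hit
pos 8: 2 -> hit
pos 9: 4 -> fault, evict 6, frames [1, 2, 4]
pos 10: 6 -> fault, evict 1, frames [2, 4, 6]
pos 11: 2 -> hit
pos 12: 4 -> hit
pos 13: 2 -> hit
pos 14: 1 -> fault, evict 2, frames [4, 6, 1]
pos 15: 4 -> hit
pos 16: 2 -> fault, evict 4, frames [6, 1, 2]
At position 16, page 4 is evicted.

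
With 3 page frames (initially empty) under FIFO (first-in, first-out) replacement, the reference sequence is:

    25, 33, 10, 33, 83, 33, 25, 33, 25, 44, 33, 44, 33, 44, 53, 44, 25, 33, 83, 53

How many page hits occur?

25 -> fault, frames {25}
33 -> fault, frames {25,33}
10 -> fault, frames {25,33,10}
33 -> hit
83 -> fault, evict 25, frames {33,10,83}
33 -> hit
25 -> fault, evict 33, frames {10,83,25}
33 -> fault, evict 10, frames {83,25,33}
25 -> hit
44 -> fault, evict 83, frames {25,33,44}
33 -> hit
44 -> hit
33 -> hit
44 -> hit
53 -> fault, evict 25, frames {33,44,53}
44 -> hit
25 -> fault, evict 33, frames {44,53,25}
33 -> fault, evict 44, frames {53,25,33}
83 -> fault, evict 53, frames {25,33,83}
53 -> fault, evict 25, frames {33,83,53}
Hits: 8.

8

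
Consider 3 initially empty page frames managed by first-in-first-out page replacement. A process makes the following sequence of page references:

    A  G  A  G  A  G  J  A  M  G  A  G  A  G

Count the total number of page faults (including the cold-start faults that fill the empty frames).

6

A → miss, frames {A}
G → miss, frames {A,G}
A → hit
G → hit
A → hit
G → hit
J → miss, frames {A,G,J}
A → hit
M → miss, evict A, frames {G,J,M}
G → hit
A → miss, evict G, frames {J,M,A}
G → miss, evict J, frames {M,A,G}
A → hit
G → hit
Page faults: 6.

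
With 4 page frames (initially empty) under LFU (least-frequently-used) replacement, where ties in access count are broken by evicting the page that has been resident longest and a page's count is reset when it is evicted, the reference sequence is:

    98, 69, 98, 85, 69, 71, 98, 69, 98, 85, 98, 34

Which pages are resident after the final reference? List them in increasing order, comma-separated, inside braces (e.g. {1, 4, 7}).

98 -> miss, frames {98}
69 -> miss, frames {98,69}
98 -> hit
85 -> miss, frames {98,69,85}
69 -> hit
71 -> miss, frames {98,69,85,71}
98 -> hit
69 -> hit
98 -> hit
85 -> hit
98 -> hit
34 -> miss, evict 71, frames {98,69,85,34}

{34, 69, 85, 98}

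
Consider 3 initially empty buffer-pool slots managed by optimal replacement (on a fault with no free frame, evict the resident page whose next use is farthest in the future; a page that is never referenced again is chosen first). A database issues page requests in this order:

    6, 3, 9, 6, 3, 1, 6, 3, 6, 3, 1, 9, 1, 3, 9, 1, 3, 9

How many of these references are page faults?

6 → fault, frames {6}
3 → fault, frames {6,3}
9 → fault, frames {6,3,9}
6 → hit
3 → hit
1 → fault, evict 9, frames {6,3,1}
6 → hit
3 → hit
6 → hit
3 → hit
1 → hit
9 → fault, evict 6, frames {3,1,9}
1 → hit
3 → hit
9 → hit
1 → hit
3 → hit
9 → hit
Page faults: 5.

5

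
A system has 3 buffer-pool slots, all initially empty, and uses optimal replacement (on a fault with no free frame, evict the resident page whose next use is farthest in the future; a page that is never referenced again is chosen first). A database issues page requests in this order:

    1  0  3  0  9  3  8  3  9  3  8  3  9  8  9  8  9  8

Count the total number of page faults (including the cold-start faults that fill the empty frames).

5

1 -> fault, frames (1)
0 -> fault, frames (1 0)
3 -> fault, frames (1 0 3)
0 -> hit
9 -> fault, evict 0, frames (1 3 9)
3 -> hit
8 -> fault, evict 1, frames (3 9 8)
3 -> hit
9 -> hit
3 -> hit
8 -> hit
3 -> hit
9 -> hit
8 -> hit
9 -> hit
8 -> hit
9 -> hit
8 -> hit
Page faults: 5.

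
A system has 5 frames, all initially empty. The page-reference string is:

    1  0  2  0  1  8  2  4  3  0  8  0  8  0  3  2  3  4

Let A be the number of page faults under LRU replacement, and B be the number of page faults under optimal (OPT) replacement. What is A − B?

1

Under LRU: F F F . . F . F F F . . . . . . . . → 7 faults.
Under OPT: F F F . . F . F F . . . . . . . . . → 6 faults.
A − B = 7 − 6 = 1.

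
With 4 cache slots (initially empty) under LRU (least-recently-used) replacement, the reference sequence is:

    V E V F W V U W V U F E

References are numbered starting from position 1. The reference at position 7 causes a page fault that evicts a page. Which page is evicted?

E

pos 1: V -> fault, frames (V)
pos 2: E -> fault, frames (V E)
pos 3: V -> hit
pos 4: F -> fault, frames (E V F)
pos 5: W -> fault, frames (E V F W)
pos 6: V -> hit
pos 7: U -> fault, evict E, frames (F W V U)
At position 7, page E is evicted.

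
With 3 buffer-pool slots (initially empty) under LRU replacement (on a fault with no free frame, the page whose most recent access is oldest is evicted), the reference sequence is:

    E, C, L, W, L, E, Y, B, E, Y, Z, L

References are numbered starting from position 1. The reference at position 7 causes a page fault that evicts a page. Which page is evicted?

pos 1: E: fault, frames (E)
pos 2: C: fault, frames (E C)
pos 3: L: fault, frames (E C L)
pos 4: W: fault, evict E, frames (C L W)
pos 5: L: hit
pos 6: E: fault, evict C, frames (W L E)
pos 7: Y: fault, evict W, frames (L E Y)
At position 7, page W is evicted.

W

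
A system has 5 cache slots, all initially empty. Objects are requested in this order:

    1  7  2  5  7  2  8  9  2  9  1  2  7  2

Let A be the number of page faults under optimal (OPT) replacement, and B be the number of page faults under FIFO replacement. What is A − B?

-3

Under OPT: F F F F . . F F . . . . . . → 6 faults.
Under FIFO: F F F F . . F F . . F . F F → 9 faults.
A − B = 6 − 9 = -3.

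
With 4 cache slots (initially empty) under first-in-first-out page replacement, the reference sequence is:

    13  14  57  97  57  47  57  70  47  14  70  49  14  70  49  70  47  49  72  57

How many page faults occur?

13 -> fault, frames (13)
14 -> fault, frames (13 14)
57 -> fault, frames (13 14 57)
97 -> fault, frames (13 14 57 97)
57 -> hit
47 -> fault, evict 13, frames (14 57 97 47)
57 -> hit
70 -> fault, evict 14, frames (57 97 47 70)
47 -> hit
14 -> fault, evict 57, frames (97 47 70 14)
70 -> hit
49 -> fault, evict 97, frames (47 70 14 49)
14 -> hit
70 -> hit
49 -> hit
70 -> hit
47 -> hit
49 -> hit
72 -> fault, evict 47, frames (70 14 49 72)
57 -> fault, evict 70, frames (14 49 72 57)
Page faults: 10.

10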